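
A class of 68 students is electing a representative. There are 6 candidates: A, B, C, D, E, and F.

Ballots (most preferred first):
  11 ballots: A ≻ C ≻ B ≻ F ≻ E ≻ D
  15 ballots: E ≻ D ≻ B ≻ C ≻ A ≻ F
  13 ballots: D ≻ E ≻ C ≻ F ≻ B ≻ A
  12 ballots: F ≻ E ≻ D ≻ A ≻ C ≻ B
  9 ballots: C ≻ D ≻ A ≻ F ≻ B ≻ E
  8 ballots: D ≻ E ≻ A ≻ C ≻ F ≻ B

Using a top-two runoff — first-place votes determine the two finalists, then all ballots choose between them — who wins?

Round 1 first-place votes: A 11, B 0, C 9, D 21, E 15, F 12. D and E advance.
Runoff: D is ranked above E on 30 ballots, E above D on 38.

E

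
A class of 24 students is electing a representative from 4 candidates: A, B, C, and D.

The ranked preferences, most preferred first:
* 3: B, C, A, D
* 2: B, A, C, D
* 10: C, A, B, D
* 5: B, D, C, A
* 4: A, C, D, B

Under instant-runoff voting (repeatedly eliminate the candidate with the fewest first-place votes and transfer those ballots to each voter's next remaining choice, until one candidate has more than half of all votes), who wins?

Round 1: A 4, B 10, C 10, D 0. D eliminated.
Round 2: A 4, B 10, C 10. A eliminated.
Round 3: B 10, C 14. C has a majority (≥13).

C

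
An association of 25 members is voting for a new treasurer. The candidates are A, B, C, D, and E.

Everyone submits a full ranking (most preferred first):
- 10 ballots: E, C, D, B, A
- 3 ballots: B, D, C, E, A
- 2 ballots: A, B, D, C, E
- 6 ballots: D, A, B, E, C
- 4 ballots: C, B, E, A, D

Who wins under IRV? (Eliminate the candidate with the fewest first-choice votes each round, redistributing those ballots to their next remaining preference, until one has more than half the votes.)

B

Round 1: A 2, B 3, C 4, D 6, E 10. A eliminated.
Round 2: B 5, C 4, D 6, E 10. C eliminated.
Round 3: B 9, D 6, E 10. D eliminated.
Round 4: B 15, E 10. B has a majority (≥13).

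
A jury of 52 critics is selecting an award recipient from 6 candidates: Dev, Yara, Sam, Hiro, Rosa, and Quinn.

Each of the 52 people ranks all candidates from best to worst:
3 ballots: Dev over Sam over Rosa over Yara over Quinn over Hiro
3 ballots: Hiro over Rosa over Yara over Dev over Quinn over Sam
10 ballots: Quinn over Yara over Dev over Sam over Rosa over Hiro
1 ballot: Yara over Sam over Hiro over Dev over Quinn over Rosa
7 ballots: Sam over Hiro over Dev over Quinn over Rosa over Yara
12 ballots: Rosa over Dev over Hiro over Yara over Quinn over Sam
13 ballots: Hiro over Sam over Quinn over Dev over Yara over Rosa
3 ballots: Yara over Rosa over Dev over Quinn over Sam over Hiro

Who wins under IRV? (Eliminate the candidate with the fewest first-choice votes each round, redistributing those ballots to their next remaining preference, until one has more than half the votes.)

Hiro

Round 1: Dev 3, Yara 4, Sam 7, Hiro 16, Rosa 12, Quinn 10. Dev eliminated.
Round 2: Yara 4, Sam 10, Hiro 16, Rosa 12, Quinn 10. Yara eliminated.
Round 3: Sam 11, Hiro 16, Rosa 15, Quinn 10. Quinn eliminated.
Round 4: Sam 21, Hiro 16, Rosa 15. Rosa eliminated.
Round 5: Sam 24, Hiro 28. Hiro has a majority (≥27).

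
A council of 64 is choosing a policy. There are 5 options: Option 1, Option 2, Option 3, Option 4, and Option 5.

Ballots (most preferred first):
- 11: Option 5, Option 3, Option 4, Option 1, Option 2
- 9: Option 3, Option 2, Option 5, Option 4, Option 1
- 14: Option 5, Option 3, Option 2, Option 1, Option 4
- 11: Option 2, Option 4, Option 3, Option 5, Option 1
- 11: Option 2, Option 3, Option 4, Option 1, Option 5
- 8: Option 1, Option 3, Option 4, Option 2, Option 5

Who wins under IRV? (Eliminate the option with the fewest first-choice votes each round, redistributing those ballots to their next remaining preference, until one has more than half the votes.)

Option 2

Round 1: Option 1 8, Option 2 22, Option 3 9, Option 4 0, Option 5 25. Option 4 eliminated.
Round 2: Option 1 8, Option 2 22, Option 3 9, Option 5 25. Option 1 eliminated.
Round 3: Option 2 22, Option 3 17, Option 5 25. Option 3 eliminated.
Round 4: Option 2 39, Option 5 25. Option 2 has a majority (≥33).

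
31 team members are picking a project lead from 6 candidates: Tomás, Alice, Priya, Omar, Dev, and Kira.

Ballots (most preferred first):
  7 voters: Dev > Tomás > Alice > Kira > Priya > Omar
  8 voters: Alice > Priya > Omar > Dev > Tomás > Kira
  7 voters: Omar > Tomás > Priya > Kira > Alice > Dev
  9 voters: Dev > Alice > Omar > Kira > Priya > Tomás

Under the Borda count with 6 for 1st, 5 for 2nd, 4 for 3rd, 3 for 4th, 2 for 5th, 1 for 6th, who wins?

Alice

Tomás: 7×5 + 8×2 + 7×5 + 9×1 = 95
Alice: 7×4 + 8×6 + 7×2 + 9×5 = 135
Priya: 7×2 + 8×5 + 7×4 + 9×2 = 100
Omar: 7×1 + 8×4 + 7×6 + 9×4 = 117
Dev: 7×6 + 8×3 + 7×1 + 9×6 = 127
Kira: 7×3 + 8×1 + 7×3 + 9×3 = 77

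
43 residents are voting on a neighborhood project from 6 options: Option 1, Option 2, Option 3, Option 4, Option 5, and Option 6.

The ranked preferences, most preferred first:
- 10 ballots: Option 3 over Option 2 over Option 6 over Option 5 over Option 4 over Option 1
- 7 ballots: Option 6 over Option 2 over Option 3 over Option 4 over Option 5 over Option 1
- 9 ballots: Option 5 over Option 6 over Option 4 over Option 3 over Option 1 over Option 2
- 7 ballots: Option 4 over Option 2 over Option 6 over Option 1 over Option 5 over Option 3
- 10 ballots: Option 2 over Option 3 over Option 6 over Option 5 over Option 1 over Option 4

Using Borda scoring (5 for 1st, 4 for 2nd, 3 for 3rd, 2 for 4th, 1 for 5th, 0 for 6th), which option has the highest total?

Option 1: 10×0 + 7×0 + 9×1 + 7×2 + 10×1 = 33
Option 2: 10×4 + 7×4 + 9×0 + 7×4 + 10×5 = 146
Option 3: 10×5 + 7×3 + 9×2 + 7×0 + 10×4 = 129
Option 4: 10×1 + 7×2 + 9×3 + 7×5 + 10×0 = 86
Option 5: 10×2 + 7×1 + 9×5 + 7×1 + 10×2 = 99
Option 6: 10×3 + 7×5 + 9×4 + 7×3 + 10×3 = 152

Option 6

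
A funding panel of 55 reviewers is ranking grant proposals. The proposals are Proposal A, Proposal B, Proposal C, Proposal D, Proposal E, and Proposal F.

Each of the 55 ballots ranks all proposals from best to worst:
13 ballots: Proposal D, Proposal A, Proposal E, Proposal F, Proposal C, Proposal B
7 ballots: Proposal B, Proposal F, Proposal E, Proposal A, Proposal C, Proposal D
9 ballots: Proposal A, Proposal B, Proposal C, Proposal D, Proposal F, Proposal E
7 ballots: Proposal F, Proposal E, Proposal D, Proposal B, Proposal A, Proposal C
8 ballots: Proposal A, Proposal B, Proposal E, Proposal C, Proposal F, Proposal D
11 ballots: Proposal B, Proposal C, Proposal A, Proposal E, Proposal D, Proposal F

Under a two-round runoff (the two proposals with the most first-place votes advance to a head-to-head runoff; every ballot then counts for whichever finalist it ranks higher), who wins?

Round 1 first-place votes: Proposal A 17, Proposal B 18, Proposal C 0, Proposal D 13, Proposal E 0, Proposal F 7. Proposal B and Proposal A advance.
Runoff: Proposal B is ranked above Proposal A on 25 ballots, Proposal A above Proposal B on 30.

Proposal A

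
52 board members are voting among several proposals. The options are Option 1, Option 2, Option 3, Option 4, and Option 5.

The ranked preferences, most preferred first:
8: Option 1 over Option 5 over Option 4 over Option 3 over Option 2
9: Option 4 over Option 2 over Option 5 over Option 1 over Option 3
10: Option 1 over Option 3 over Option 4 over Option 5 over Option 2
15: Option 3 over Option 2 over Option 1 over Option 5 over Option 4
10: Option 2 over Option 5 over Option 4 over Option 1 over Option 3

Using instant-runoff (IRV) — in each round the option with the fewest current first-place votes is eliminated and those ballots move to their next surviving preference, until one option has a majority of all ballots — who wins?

Round 1: Option 1 18, Option 2 10, Option 3 15, Option 4 9, Option 5 0. Option 5 eliminated.
Round 2: Option 1 18, Option 2 10, Option 3 15, Option 4 9. Option 4 eliminated.
Round 3: Option 1 18, Option 2 19, Option 3 15. Option 3 eliminated.
Round 4: Option 1 18, Option 2 34. Option 2 has a majority (≥27).

Option 2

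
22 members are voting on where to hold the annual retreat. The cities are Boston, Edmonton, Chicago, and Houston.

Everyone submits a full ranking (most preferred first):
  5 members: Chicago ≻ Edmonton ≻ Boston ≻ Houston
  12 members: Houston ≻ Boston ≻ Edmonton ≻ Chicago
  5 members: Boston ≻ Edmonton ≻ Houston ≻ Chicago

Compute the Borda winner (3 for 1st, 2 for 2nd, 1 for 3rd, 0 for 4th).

Boston: 5×1 + 12×2 + 5×3 = 44
Edmonton: 5×2 + 12×1 + 5×2 = 32
Chicago: 5×3 + 12×0 + 5×0 = 15
Houston: 5×0 + 12×3 + 5×1 = 41

Boston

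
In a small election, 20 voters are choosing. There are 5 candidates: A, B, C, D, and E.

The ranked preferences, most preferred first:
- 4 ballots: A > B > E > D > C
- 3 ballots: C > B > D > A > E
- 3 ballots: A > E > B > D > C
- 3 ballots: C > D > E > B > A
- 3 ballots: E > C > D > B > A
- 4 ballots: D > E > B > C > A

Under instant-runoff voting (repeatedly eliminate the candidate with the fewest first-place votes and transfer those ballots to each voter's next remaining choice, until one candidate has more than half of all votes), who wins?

C

Round 1: A 7, B 0, C 6, D 4, E 3. B eliminated.
Round 2: A 7, C 6, D 4, E 3. E eliminated.
Round 3: A 7, C 9, D 4. D eliminated.
Round 4: A 7, C 13. C has a majority (≥11).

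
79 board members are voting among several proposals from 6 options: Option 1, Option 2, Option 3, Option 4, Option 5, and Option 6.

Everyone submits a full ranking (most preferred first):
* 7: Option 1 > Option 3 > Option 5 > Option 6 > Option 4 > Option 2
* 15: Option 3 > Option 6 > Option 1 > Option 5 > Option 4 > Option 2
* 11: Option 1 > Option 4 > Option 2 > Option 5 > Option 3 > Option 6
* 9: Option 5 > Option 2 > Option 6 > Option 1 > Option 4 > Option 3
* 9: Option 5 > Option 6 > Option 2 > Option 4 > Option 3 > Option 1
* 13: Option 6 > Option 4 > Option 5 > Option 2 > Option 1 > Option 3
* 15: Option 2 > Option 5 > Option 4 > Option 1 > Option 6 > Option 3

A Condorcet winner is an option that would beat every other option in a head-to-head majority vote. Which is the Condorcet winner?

Option 5

Option 5 vs Option 1: 46–33
Option 5 vs Option 2: 53–26
Option 5 vs Option 3: 57–22
Option 5 vs Option 4: 55–24
Option 5 vs Option 6: 51–28
Option 5 beats every other option.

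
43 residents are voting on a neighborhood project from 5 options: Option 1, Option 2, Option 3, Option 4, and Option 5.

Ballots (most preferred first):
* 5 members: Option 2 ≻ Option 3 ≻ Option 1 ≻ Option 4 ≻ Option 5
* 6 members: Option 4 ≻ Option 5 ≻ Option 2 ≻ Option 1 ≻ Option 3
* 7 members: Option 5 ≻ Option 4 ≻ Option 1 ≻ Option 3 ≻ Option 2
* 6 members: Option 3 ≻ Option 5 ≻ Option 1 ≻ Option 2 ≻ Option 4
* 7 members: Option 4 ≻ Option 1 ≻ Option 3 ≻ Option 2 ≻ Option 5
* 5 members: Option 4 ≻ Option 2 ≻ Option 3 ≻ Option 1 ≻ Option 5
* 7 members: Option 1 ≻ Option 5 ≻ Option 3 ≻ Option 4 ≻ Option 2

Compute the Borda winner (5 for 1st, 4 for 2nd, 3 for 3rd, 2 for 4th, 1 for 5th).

Option 4

Option 1: 5×3 + 6×2 + 7×3 + 6×3 + 7×4 + 5×2 + 7×5 = 139
Option 2: 5×5 + 6×3 + 7×1 + 6×2 + 7×2 + 5×4 + 7×1 = 103
Option 3: 5×4 + 6×1 + 7×2 + 6×5 + 7×3 + 5×3 + 7×3 = 127
Option 4: 5×2 + 6×5 + 7×4 + 6×1 + 7×5 + 5×5 + 7×2 = 148
Option 5: 5×1 + 6×4 + 7×5 + 6×4 + 7×1 + 5×1 + 7×4 = 128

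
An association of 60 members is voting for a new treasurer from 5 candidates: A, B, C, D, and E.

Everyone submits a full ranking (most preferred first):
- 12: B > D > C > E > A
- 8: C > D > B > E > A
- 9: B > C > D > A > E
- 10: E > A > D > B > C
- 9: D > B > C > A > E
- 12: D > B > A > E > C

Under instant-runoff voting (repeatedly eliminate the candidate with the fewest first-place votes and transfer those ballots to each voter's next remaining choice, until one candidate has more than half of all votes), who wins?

D

Round 1: A 0, B 21, C 8, D 21, E 10. A eliminated.
Round 2: B 21, C 8, D 21, E 10. C eliminated.
Round 3: B 21, D 29, E 10. E eliminated.
Round 4: B 21, D 39. D has a majority (≥31).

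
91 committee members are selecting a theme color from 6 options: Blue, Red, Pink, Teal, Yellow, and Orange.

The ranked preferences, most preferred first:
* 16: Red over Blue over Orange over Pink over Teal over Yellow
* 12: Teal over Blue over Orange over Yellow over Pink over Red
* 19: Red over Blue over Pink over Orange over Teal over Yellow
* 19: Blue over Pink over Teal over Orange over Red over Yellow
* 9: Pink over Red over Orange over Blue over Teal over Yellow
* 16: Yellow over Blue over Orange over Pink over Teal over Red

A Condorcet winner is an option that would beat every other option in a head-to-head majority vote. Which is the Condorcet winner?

Blue

Blue vs Red: 47–44
Blue vs Pink: 82–9
Blue vs Teal: 79–12
Blue vs Yellow: 75–16
Blue vs Orange: 82–9
Blue beats every other option.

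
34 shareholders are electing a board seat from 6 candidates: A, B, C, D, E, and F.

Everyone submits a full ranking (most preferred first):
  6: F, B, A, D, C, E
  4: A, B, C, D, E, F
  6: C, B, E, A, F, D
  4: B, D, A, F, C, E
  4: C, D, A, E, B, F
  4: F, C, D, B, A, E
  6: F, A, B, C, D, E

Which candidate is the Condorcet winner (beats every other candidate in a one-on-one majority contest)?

B vs A: 20–14
B vs C: 20–14
B vs D: 26–8
B vs E: 30–4
B vs F: 18–16
B beats every other candidate.

B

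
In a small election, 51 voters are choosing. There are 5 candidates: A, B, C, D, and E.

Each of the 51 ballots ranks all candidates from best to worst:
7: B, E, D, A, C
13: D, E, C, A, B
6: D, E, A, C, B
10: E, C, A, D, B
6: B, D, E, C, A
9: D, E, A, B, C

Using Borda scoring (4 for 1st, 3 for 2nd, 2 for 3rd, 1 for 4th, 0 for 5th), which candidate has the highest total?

A: 7×1 + 13×1 + 6×2 + 10×2 + 6×0 + 9×2 = 70
B: 7×4 + 13×0 + 6×0 + 10×0 + 6×4 + 9×1 = 61
C: 7×0 + 13×2 + 6×1 + 10×3 + 6×1 + 9×0 = 68
D: 7×2 + 13×4 + 6×4 + 10×1 + 6×3 + 9×4 = 154
E: 7×3 + 13×3 + 6×3 + 10×4 + 6×2 + 9×3 = 157

E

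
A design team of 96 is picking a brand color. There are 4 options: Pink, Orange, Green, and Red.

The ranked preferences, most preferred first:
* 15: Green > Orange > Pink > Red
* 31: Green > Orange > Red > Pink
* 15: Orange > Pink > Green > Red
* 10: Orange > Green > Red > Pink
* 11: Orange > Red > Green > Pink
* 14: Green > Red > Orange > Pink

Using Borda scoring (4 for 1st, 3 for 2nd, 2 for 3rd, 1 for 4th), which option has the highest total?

Pink: 15×2 + 31×1 + 15×3 + 10×1 + 11×1 + 14×1 = 141
Orange: 15×3 + 31×3 + 15×4 + 10×4 + 11×4 + 14×2 = 310
Green: 15×4 + 31×4 + 15×2 + 10×3 + 11×2 + 14×4 = 322
Red: 15×1 + 31×2 + 15×1 + 10×2 + 11×3 + 14×3 = 187

Green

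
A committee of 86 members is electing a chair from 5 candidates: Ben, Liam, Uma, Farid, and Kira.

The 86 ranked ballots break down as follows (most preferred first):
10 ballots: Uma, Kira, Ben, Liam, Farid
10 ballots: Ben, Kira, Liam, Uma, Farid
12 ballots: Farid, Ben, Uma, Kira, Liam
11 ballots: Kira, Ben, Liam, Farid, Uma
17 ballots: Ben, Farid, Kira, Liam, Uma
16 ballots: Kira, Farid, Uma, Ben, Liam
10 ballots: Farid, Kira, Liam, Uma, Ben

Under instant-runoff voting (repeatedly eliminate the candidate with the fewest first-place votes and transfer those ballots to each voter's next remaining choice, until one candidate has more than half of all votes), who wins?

Kira

Round 1: Ben 27, Liam 0, Uma 10, Farid 22, Kira 27. Liam eliminated.
Round 2: Ben 27, Uma 10, Farid 22, Kira 27. Uma eliminated.
Round 3: Ben 27, Farid 22, Kira 37. Farid eliminated.
Round 4: Ben 39, Kira 47. Kira has a majority (≥44).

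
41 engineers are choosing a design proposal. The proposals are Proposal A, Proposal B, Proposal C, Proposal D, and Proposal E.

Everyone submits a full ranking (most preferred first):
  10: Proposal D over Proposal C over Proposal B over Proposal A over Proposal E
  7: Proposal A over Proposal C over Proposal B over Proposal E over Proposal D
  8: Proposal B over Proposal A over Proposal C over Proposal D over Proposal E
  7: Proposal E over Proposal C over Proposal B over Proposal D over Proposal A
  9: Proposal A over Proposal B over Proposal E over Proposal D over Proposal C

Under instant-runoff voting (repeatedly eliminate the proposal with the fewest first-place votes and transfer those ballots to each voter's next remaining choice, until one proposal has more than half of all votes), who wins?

Round 1: Proposal A 16, Proposal B 8, Proposal C 0, Proposal D 10, Proposal E 7. Proposal C eliminated.
Round 2: Proposal A 16, Proposal B 8, Proposal D 10, Proposal E 7. Proposal E eliminated.
Round 3: Proposal A 16, Proposal B 15, Proposal D 10. Proposal D eliminated.
Round 4: Proposal A 16, Proposal B 25. Proposal B has a majority (≥21).

Proposal B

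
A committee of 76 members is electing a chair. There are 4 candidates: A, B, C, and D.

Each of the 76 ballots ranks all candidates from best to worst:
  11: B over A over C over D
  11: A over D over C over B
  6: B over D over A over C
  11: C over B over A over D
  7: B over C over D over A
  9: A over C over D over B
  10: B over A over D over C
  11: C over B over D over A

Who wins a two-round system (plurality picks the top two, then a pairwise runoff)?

Round 1 first-place votes: A 20, B 34, C 22, D 0. B and C advance.
Runoff: B is ranked above C on 34 ballots, C above B on 42.

C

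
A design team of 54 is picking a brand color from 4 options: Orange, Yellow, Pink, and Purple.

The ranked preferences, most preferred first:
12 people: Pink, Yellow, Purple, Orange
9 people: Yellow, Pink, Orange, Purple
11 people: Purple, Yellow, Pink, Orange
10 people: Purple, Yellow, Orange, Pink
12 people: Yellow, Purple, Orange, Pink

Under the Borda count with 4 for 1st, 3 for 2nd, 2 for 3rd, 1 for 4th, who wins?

Yellow

Orange: 12×1 + 9×2 + 11×1 + 10×2 + 12×2 = 85
Yellow: 12×3 + 9×4 + 11×3 + 10×3 + 12×4 = 183
Pink: 12×4 + 9×3 + 11×2 + 10×1 + 12×1 = 119
Purple: 12×2 + 9×1 + 11×4 + 10×4 + 12×3 = 153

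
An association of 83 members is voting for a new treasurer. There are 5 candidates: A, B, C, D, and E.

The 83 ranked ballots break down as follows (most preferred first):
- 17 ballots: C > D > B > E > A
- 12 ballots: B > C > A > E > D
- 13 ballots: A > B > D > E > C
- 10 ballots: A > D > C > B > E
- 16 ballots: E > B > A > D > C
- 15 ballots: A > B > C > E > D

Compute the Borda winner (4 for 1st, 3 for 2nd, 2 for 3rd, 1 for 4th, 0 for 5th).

A: 17×0 + 12×2 + 13×4 + 10×4 + 16×2 + 15×4 = 208
B: 17×2 + 12×4 + 13×3 + 10×1 + 16×3 + 15×3 = 224
C: 17×4 + 12×3 + 13×0 + 10×2 + 16×0 + 15×2 = 154
D: 17×3 + 12×0 + 13×2 + 10×3 + 16×1 + 15×0 = 123
E: 17×1 + 12×1 + 13×1 + 10×0 + 16×4 + 15×1 = 121

B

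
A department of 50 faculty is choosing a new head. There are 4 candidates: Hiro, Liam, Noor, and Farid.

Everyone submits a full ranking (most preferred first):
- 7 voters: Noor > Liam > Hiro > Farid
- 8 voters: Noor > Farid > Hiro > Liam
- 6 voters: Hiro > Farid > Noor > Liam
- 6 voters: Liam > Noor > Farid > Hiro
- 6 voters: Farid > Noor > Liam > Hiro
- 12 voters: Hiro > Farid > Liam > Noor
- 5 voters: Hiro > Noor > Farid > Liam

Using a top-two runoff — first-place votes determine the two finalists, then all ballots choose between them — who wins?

Noor

Round 1 first-place votes: Hiro 23, Liam 6, Noor 15, Farid 6. Hiro and Noor advance.
Runoff: Hiro is ranked above Noor on 23 ballots, Noor above Hiro on 27.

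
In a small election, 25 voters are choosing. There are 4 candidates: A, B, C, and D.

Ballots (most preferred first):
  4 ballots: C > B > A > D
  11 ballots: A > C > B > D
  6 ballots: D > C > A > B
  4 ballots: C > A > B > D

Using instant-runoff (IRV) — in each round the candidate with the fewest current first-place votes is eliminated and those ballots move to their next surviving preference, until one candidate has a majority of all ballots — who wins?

Round 1: A 11, B 0, C 8, D 6. B eliminated.
Round 2: A 11, C 8, D 6. D eliminated.
Round 3: A 11, C 14. C has a majority (≥13).

C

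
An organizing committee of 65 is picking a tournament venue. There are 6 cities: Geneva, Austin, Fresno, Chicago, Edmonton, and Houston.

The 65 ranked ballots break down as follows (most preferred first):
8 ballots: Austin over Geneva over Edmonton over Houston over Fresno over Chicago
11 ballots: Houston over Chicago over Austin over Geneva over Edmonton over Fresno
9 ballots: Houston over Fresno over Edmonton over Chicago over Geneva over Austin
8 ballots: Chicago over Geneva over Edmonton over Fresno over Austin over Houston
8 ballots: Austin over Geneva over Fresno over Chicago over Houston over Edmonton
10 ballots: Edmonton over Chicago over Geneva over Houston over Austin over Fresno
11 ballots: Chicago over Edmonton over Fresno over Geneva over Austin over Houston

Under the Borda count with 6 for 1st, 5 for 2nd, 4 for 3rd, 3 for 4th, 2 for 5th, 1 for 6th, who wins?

Chicago

Geneva: 8×5 + 11×3 + 9×2 + 8×5 + 8×5 + 10×4 + 11×3 = 244
Austin: 8×6 + 11×4 + 9×1 + 8×2 + 8×6 + 10×2 + 11×2 = 207
Fresno: 8×2 + 11×1 + 9×5 + 8×3 + 8×4 + 10×1 + 11×4 = 182
Chicago: 8×1 + 11×5 + 9×3 + 8×6 + 8×3 + 10×5 + 11×6 = 278
Edmonton: 8×4 + 11×2 + 9×4 + 8×4 + 8×1 + 10×6 + 11×5 = 245
Houston: 8×3 + 11×6 + 9×6 + 8×1 + 8×2 + 10×3 + 11×1 = 209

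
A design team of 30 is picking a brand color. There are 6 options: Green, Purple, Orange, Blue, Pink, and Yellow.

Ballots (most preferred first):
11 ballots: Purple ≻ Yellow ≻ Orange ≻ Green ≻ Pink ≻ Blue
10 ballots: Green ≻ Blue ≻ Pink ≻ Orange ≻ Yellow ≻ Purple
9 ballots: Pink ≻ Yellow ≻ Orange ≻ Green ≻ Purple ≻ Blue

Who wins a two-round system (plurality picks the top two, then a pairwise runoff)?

Round 1 first-place votes: Green 10, Purple 11, Orange 0, Blue 0, Pink 9, Yellow 0. Purple and Green advance.
Runoff: Purple is ranked above Green on 11 ballots, Green above Purple on 19.

Green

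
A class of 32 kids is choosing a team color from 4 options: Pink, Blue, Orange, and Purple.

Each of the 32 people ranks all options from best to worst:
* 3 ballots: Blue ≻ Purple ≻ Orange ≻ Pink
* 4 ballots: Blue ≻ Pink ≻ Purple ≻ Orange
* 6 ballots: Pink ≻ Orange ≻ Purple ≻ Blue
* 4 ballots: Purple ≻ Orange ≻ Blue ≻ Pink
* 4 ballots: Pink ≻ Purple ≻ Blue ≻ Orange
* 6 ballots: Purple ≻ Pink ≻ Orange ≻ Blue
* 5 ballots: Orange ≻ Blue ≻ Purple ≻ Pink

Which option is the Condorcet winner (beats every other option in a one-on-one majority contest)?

Purple vs Pink: 18–14
Purple vs Blue: 20–12
Purple vs Orange: 21–11
Purple beats every other option.

Purple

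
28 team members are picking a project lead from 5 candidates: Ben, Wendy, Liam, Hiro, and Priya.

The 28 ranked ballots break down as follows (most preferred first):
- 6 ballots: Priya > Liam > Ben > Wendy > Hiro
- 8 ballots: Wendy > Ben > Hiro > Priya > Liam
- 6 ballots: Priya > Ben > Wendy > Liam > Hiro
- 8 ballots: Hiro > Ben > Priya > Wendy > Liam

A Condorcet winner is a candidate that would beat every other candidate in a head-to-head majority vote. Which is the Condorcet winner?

Ben

Ben vs Wendy: 20–8
Ben vs Liam: 22–6
Ben vs Hiro: 20–8
Ben vs Priya: 16–12
Ben beats every other candidate.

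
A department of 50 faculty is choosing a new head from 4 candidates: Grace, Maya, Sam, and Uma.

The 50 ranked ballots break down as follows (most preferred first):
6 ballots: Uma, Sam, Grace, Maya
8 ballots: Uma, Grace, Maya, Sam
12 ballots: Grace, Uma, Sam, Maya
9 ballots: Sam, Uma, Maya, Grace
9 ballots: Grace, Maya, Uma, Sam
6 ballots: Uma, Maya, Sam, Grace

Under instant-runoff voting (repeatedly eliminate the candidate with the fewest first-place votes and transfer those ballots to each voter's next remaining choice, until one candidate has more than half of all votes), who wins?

Uma

Round 1: Grace 21, Maya 0, Sam 9, Uma 20. Maya eliminated.
Round 2: Grace 21, Sam 9, Uma 20. Sam eliminated.
Round 3: Grace 21, Uma 29. Uma has a majority (≥26).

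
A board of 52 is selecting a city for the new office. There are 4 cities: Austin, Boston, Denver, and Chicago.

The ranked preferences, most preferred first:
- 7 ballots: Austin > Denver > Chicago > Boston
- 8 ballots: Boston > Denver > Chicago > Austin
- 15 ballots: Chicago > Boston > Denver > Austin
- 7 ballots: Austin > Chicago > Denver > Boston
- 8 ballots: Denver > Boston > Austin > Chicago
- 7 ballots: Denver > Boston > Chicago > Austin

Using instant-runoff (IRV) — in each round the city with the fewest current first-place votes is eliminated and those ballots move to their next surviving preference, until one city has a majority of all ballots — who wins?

Round 1: Austin 14, Boston 8, Denver 15, Chicago 15. Boston eliminated.
Round 2: Austin 14, Denver 23, Chicago 15. Austin eliminated.
Round 3: Denver 30, Chicago 22. Denver has a majority (≥27).

Denver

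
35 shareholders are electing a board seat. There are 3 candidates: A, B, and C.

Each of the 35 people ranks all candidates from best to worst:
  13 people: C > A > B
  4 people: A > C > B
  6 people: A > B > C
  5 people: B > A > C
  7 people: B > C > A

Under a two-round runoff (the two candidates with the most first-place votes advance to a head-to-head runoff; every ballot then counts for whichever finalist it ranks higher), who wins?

B

Round 1 first-place votes: A 10, B 12, C 13. C and B advance.
Runoff: C is ranked above B on 17 ballots, B above C on 18.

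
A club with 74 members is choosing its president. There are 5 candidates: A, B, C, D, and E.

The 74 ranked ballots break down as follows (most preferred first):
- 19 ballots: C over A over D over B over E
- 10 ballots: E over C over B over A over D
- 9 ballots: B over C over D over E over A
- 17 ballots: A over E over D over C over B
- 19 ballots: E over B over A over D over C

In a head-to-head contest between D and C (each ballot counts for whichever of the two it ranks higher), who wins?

D is ranked above C on 36 ballots; C above D on 38.

C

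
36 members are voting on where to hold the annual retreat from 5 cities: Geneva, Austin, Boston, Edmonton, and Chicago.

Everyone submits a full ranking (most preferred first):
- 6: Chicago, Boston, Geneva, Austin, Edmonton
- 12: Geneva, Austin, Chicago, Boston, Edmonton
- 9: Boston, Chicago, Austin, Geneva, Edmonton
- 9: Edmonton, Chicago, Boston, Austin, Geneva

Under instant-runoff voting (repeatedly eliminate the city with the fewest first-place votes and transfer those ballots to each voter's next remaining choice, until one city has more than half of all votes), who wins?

Round 1: Geneva 12, Austin 0, Boston 9, Edmonton 9, Chicago 6. Austin eliminated.
Round 2: Geneva 12, Boston 9, Edmonton 9, Chicago 6. Chicago eliminated.
Round 3: Geneva 12, Boston 15, Edmonton 9. Edmonton eliminated.
Round 4: Geneva 12, Boston 24. Boston has a majority (≥19).

Boston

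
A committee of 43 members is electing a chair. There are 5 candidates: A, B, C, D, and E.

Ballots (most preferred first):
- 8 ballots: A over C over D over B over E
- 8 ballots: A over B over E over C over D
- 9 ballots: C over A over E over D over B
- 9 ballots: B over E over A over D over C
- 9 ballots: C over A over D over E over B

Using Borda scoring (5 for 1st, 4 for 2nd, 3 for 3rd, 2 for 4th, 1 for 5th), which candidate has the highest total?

A: 8×5 + 8×5 + 9×4 + 9×3 + 9×4 = 179
B: 8×2 + 8×4 + 9×1 + 9×5 + 9×1 = 111
C: 8×4 + 8×2 + 9×5 + 9×1 + 9×5 = 147
D: 8×3 + 8×1 + 9×2 + 9×2 + 9×3 = 95
E: 8×1 + 8×3 + 9×3 + 9×4 + 9×2 = 113

A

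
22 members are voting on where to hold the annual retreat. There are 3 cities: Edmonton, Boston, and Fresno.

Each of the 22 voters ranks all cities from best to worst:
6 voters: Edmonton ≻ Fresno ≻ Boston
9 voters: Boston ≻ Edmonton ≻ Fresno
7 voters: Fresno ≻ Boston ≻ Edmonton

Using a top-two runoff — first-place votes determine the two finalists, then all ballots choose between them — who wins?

Round 1 first-place votes: Edmonton 6, Boston 9, Fresno 7. Boston and Fresno advance.
Runoff: Boston is ranked above Fresno on 9 ballots, Fresno above Boston on 13.

Fresno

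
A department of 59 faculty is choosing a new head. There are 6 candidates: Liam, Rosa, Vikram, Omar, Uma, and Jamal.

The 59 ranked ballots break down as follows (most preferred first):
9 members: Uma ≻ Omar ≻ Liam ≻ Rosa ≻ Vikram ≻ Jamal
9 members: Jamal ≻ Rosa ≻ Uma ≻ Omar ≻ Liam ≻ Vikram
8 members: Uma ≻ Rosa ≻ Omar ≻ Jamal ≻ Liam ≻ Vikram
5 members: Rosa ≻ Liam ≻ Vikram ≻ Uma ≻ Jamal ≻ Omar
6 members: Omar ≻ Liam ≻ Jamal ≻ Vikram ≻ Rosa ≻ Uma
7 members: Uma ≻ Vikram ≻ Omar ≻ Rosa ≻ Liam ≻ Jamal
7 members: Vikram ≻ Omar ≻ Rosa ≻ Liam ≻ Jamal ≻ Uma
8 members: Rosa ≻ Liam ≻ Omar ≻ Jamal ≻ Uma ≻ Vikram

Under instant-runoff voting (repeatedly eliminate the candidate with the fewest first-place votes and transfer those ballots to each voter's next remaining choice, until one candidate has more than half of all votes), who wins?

Rosa

Round 1: Liam 0, Rosa 13, Vikram 7, Omar 6, Uma 24, Jamal 9. Liam eliminated.
Round 2: Rosa 13, Vikram 7, Omar 6, Uma 24, Jamal 9. Omar eliminated.
Round 3: Rosa 13, Vikram 7, Uma 24, Jamal 15. Vikram eliminated.
Round 4: Rosa 20, Uma 24, Jamal 15. Jamal eliminated.
Round 5: Rosa 35, Uma 24. Rosa has a majority (≥30).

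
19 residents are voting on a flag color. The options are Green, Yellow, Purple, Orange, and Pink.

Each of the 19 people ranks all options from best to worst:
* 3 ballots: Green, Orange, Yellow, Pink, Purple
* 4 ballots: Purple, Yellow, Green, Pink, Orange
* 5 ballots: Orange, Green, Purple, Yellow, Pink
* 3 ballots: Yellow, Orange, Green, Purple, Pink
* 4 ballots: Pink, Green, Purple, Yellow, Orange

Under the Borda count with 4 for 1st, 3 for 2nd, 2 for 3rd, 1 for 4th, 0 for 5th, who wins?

Green

Green: 3×4 + 4×2 + 5×3 + 3×2 + 4×3 = 53
Yellow: 3×2 + 4×3 + 5×1 + 3×4 + 4×1 = 39
Purple: 3×0 + 4×4 + 5×2 + 3×1 + 4×2 = 37
Orange: 3×3 + 4×0 + 5×4 + 3×3 + 4×0 = 38
Pink: 3×1 + 4×1 + 5×0 + 3×0 + 4×4 = 23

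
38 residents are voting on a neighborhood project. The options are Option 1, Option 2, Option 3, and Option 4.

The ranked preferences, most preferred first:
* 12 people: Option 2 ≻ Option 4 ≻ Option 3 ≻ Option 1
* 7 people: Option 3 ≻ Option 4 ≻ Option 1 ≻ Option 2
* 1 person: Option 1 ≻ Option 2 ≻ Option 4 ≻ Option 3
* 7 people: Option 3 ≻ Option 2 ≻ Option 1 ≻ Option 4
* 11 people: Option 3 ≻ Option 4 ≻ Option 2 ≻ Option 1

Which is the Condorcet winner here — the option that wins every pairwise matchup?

Option 3 vs Option 1: 37–1
Option 3 vs Option 2: 25–13
Option 3 vs Option 4: 25–13
Option 3 beats every other option.

Option 3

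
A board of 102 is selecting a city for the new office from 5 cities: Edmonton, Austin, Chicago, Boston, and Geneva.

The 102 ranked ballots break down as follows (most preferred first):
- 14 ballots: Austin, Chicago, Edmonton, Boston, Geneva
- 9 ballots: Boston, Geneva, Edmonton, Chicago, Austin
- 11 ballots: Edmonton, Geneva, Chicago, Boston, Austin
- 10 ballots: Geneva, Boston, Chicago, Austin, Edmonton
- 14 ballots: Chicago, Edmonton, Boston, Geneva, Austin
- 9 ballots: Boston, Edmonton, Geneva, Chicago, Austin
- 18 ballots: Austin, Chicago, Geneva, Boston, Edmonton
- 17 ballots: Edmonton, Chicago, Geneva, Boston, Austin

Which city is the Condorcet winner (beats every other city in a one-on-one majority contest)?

Chicago

Chicago vs Edmonton: 56–46
Chicago vs Austin: 70–32
Chicago vs Boston: 74–28
Chicago vs Geneva: 63–39
Chicago beats every other city.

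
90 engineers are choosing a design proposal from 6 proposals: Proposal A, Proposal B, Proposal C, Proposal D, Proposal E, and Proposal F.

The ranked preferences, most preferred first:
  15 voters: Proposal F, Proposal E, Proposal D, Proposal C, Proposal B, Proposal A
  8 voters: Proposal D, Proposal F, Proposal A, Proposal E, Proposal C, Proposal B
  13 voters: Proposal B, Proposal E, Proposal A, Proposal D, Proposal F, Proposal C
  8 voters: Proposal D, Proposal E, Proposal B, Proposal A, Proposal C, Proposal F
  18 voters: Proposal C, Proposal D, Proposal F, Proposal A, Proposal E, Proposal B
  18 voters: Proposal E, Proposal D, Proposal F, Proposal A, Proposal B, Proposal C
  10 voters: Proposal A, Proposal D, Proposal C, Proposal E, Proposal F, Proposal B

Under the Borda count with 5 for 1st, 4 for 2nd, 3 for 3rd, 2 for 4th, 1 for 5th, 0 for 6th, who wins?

Proposal D

Proposal A: 15×0 + 8×3 + 13×3 + 8×2 + 18×2 + 18×2 + 10×5 = 201
Proposal B: 15×1 + 8×0 + 13×5 + 8×3 + 18×0 + 18×1 + 10×0 = 122
Proposal C: 15×2 + 8×1 + 13×0 + 8×1 + 18×5 + 18×0 + 10×3 = 166
Proposal D: 15×3 + 8×5 + 13×2 + 8×5 + 18×4 + 18×4 + 10×4 = 335
Proposal E: 15×4 + 8×2 + 13×4 + 8×4 + 18×1 + 18×5 + 10×2 = 288
Proposal F: 15×5 + 8×4 + 13×1 + 8×0 + 18×3 + 18×3 + 10×1 = 238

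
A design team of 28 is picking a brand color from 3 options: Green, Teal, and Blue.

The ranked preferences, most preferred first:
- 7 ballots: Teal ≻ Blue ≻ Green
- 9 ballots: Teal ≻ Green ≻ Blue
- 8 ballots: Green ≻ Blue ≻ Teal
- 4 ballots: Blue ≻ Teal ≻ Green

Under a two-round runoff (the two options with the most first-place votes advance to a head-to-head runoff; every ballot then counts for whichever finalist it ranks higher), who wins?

Round 1 first-place votes: Green 8, Teal 16, Blue 4. Teal and Green advance.
Runoff: Teal is ranked above Green on 20 ballots, Green above Teal on 8.

Teal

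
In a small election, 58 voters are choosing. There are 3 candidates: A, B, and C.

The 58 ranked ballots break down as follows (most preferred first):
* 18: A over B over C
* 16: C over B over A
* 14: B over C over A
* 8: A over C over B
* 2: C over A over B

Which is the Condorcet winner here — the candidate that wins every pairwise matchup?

B

B vs A: 30–28
B vs C: 32–26
B beats every other candidate.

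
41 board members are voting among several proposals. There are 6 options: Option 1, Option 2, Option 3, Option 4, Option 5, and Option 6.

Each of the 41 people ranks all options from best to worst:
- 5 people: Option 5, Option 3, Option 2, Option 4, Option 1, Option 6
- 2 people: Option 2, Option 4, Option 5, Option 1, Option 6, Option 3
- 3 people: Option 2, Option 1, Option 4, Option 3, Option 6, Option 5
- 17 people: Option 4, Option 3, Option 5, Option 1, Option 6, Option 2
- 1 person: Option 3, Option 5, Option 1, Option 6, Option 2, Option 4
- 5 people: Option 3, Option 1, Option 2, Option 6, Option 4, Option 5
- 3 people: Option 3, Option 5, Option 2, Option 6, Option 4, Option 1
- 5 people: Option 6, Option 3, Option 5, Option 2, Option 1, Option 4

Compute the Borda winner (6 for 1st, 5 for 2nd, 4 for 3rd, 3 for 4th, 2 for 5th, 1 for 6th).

Option 3

Option 1: 5×2 + 2×3 + 3×5 + 17×3 + 1×4 + 5×5 + 3×1 + 5×2 = 124
Option 2: 5×4 + 2×6 + 3×6 + 17×1 + 1×2 + 5×4 + 3×4 + 5×3 = 116
Option 3: 5×5 + 2×1 + 3×3 + 17×5 + 1×6 + 5×6 + 3×6 + 5×5 = 200
Option 4: 5×3 + 2×5 + 3×4 + 17×6 + 1×1 + 5×2 + 3×2 + 5×1 = 161
Option 5: 5×6 + 2×4 + 3×1 + 17×4 + 1×5 + 5×1 + 3×5 + 5×4 = 154
Option 6: 5×1 + 2×2 + 3×2 + 17×2 + 1×3 + 5×3 + 3×3 + 5×6 = 106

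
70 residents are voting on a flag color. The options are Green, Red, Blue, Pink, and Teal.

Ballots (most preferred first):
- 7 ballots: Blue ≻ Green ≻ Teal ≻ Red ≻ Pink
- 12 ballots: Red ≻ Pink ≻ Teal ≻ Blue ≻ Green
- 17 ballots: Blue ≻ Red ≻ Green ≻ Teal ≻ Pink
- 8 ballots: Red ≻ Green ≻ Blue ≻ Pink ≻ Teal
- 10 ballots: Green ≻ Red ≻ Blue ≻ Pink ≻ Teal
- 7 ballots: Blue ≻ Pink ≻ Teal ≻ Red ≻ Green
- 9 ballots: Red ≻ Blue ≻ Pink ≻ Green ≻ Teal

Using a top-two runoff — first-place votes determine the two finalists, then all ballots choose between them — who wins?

Red

Round 1 first-place votes: Green 10, Red 29, Blue 31, Pink 0, Teal 0. Blue and Red advance.
Runoff: Blue is ranked above Red on 31 ballots, Red above Blue on 39.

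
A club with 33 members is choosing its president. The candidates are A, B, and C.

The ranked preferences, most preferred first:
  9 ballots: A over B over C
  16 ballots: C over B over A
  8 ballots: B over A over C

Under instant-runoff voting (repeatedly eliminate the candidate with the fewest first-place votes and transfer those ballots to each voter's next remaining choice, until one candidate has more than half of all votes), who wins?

Round 1: A 9, B 8, C 16. B eliminated.
Round 2: A 17, C 16. A has a majority (≥17).

A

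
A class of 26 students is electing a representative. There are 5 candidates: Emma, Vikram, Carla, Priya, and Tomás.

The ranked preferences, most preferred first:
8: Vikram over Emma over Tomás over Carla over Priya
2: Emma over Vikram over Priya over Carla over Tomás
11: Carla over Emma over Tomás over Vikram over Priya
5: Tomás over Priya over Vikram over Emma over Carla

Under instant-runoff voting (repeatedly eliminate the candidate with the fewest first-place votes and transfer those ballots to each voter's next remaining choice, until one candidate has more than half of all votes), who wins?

Vikram

Round 1: Emma 2, Vikram 8, Carla 11, Priya 0, Tomás 5. Priya eliminated.
Round 2: Emma 2, Vikram 8, Carla 11, Tomás 5. Emma eliminated.
Round 3: Vikram 10, Carla 11, Tomás 5. Tomás eliminated.
Round 4: Vikram 15, Carla 11. Vikram has a majority (≥14).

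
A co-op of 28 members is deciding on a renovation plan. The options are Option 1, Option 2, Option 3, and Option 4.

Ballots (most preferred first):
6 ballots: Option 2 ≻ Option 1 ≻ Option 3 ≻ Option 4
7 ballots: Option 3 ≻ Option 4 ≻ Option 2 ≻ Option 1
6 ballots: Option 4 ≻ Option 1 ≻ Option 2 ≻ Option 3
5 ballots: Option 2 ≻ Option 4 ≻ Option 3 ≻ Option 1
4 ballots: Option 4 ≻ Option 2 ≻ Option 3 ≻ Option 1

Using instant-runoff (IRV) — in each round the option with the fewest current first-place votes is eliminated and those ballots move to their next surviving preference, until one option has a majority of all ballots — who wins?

Option 4

Round 1: Option 1 0, Option 2 11, Option 3 7, Option 4 10. Option 1 eliminated.
Round 2: Option 2 11, Option 3 7, Option 4 10. Option 3 eliminated.
Round 3: Option 2 11, Option 4 17. Option 4 has a majority (≥15).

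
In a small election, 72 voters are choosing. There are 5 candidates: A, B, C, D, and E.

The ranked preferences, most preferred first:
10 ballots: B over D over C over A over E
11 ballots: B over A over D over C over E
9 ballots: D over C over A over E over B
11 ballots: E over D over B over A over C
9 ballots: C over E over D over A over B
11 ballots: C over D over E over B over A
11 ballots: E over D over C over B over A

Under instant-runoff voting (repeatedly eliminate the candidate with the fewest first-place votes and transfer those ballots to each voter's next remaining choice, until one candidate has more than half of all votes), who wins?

Round 1: A 0, B 21, C 20, D 9, E 22. A eliminated.
Round 2: B 21, C 20, D 9, E 22. D eliminated.
Round 3: B 21, C 29, E 22. B eliminated.
Round 4: C 50, E 22. C has a majority (≥37).

C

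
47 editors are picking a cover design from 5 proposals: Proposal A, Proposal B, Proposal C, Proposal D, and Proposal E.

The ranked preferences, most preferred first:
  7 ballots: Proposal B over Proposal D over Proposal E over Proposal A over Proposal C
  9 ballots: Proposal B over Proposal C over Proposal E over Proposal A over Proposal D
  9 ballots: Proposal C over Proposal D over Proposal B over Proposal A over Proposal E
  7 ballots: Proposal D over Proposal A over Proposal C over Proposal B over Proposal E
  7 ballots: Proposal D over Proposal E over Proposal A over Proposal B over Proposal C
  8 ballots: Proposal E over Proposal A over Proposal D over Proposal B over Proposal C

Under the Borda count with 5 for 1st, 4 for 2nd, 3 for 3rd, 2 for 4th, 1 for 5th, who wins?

Proposal A: 7×2 + 9×2 + 9×2 + 7×4 + 7×3 + 8×4 = 131
Proposal B: 7×5 + 9×5 + 9×3 + 7×2 + 7×2 + 8×2 = 151
Proposal C: 7×1 + 9×4 + 9×5 + 7×3 + 7×1 + 8×1 = 124
Proposal D: 7×4 + 9×1 + 9×4 + 7×5 + 7×5 + 8×3 = 167
Proposal E: 7×3 + 9×3 + 9×1 + 7×1 + 7×4 + 8×5 = 132

Proposal D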